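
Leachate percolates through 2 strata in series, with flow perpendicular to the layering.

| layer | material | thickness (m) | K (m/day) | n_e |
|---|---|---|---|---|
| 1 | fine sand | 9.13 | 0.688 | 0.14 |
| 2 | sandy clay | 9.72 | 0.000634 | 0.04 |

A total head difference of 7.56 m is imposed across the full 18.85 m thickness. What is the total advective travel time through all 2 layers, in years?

With flow normal to the layers, continuity requires the same specific discharge q through every layer.
Σ(b_i/K_i) = 9.13/0.688 + 9.72/0.000634 = 15345 d.
q = Δh / Σ(b_i/K_i) = 7.56 / 15345 = 0.0004927 m/day.
In each layer the seepage velocity is v_i = q/n_i, so the layer transit time is t_i = b_i·n_i / q:
  layer 1 (fine sand): t_1 = 9.13 × 0.14 / 0.0004927 = 2594 d
  layer 2 (sandy clay): t_2 = 9.72 × 0.04 / 0.0004927 = 789.1 d
Total t = Σ t_i = 3384 days = 9.264 years.

9.26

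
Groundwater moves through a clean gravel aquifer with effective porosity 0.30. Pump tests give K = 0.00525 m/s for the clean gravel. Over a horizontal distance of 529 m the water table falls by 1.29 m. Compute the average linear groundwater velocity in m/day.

Convert K: 0.00525 m/s × 86400 = 453.6 m/day.
Hydraulic gradient i = Δh / L = 1.29 / 529 = 0.002439.
Darcy flux q = K · i = 453.6 × 0.002439 = 1.106 m/day.
Seepage velocity v = q / n_e = 1.106 / 0.30 = 3.687 m/day.

3.69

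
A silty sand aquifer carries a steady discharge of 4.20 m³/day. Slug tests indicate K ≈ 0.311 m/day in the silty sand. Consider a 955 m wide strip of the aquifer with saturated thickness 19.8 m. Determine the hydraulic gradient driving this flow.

Cross-sectional area A = 955 × 19.8 = 18909 m².
From Q = K·A·i, i = Q / (K·A) = 4.20 / (0.3110 × 18909) = 0.0007142.

0.000714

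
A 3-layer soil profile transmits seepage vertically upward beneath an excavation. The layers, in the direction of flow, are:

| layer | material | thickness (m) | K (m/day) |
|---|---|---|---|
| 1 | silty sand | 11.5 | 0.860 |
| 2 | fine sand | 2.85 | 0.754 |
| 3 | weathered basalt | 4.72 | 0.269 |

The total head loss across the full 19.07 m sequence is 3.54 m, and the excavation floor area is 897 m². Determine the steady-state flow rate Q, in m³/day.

Flow is perpendicular to layering, so the layers act in series and the equivalent K is the thickness-weighted harmonic mean.
Total thickness L = 11.5 + 2.85 + 4.72 = 19.07 m.
Σ(b_i/K_i) = 11.5/0.860 + 2.85/0.754 + 4.72/0.269 = 34.70 d.
K_eq = L / Σ(b_i/K_i) = 19.07 / 34.70 = 0.5496 m/day.
Q = K_eq · A · (Δh/L) = 0.5496 × 897 × (3.54/19.07) = 91.51 m³/day.

91.5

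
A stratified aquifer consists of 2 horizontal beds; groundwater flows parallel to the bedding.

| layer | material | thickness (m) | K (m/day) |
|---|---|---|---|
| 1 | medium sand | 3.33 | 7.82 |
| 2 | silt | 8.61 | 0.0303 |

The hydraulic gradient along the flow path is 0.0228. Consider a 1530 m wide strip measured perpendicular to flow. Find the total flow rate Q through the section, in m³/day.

918

Flow is parallel to layering, so each bed carries its own Darcy discharge and the transmissivities add.
Σ(K_i·b_i) = 7.82×3.33 + 0.0303×8.61 = 26.30 m²/day.
Hydraulic gradient i = 0.0228.
Q = Σ(K_i·b_i) · W · i = 26.30 × 1530 × 0.02280 = 917.5 m³/day.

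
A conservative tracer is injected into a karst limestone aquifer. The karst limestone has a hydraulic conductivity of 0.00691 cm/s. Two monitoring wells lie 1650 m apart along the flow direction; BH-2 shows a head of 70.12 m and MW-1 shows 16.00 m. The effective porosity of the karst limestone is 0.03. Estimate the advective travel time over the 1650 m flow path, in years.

0.692

Convert K: 0.00691 cm/s × 864 = 5.970 m/day.
Hydraulic gradient i = (70.12 − 16.00) / 1650 = 54.12 / 1650 = 0.03280.
Darcy flux q = K · i = 5.970 × 0.03280 = 0.1958 m/day.
Seepage velocity v = q / n_e = 0.1958 / 0.03 = 6.527 m/day.
Travel time t = L / v = 1650 / 6.527 = 252.8 days = 0.6921 years.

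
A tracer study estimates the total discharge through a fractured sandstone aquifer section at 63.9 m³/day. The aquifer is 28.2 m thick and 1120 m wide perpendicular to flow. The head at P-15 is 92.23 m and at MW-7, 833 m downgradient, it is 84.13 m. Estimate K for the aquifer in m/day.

Cross-sectional area A = 1120 × 28.2 = 31584 m².
Hydraulic gradient i = (92.23 − 84.13) / 833 = 8.1 / 833 = 0.009724.
From Q = K·A·i, K = Q / (A·i) = 63.9 / (31584 × 0.009724) = 0.2081 m/day.

0.208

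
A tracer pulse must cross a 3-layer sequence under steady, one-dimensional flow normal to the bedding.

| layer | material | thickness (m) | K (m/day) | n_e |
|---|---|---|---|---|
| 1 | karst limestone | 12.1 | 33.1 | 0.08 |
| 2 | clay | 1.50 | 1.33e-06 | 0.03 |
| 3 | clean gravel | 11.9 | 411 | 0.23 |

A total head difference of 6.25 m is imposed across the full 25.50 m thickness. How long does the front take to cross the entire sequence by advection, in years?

1850

With flow normal to the layers, continuity requires the same specific discharge q through every layer.
Σ(b_i/K_i) = 12.1/33.1 + 1.50/1.33e-06 + 11.9/411 = 1.128e+06 d.
q = Δh / Σ(b_i/K_i) = 6.25 / 1.128e+06 = 5.542e-06 m/day.
In each layer the seepage velocity is v_i = q/n_i, so the layer transit time is t_i = b_i·n_i / q:
  layer 1 (karst limestone): t_1 = 12.1 × 0.08 / 5.542e-06 = 1.747e+05 d
  layer 2 (clay): t_2 = 1.50 × 0.03 / 5.542e-06 = 8120 d
  layer 3 (clean gravel): t_3 = 11.9 × 0.23 / 5.542e-06 = 4.939e+05 d
Total t = Σ t_i = 6.767e+05 days = 1853 years.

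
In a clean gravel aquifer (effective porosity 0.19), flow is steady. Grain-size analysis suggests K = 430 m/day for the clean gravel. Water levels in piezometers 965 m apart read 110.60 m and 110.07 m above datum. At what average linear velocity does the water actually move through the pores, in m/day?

1.24

Hydraulic gradient i = (110.60 − 110.07) / 965 = 0.53 / 965 = 0.0005492.
Darcy flux q = K · i = 430.0 × 0.0005492 = 0.2362 m/day.
Seepage velocity v = q / n_e = 0.2362 / 0.19 = 1.243 m/day.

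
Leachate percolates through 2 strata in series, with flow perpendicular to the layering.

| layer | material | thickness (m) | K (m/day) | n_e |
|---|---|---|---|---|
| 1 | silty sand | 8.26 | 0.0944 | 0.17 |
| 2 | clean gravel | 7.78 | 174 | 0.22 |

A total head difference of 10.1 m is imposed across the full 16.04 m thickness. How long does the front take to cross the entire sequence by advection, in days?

With flow normal to the layers, continuity requires the same specific discharge q through every layer.
Σ(b_i/K_i) = 8.26/0.0944 + 7.78/174 = 87.54 d.
q = Δh / Σ(b_i/K_i) = 10.1 / 87.54 = 0.1154 m/day.
In each layer the seepage velocity is v_i = q/n_i, so the layer transit time is t_i = b_i·n_i / q:
  layer 1 (silty sand): t_1 = 8.26 × 0.17 / 0.1154 = 12.17 d
  layer 2 (clean gravel): t_2 = 7.78 × 0.22 / 0.1154 = 14.84 d
Total t = Σ t_i = 27.01 days.

27.0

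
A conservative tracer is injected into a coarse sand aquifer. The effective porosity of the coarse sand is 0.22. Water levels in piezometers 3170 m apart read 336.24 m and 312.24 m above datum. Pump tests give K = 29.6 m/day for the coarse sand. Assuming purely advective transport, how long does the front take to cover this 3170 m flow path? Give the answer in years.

Hydraulic gradient i = (336.24 − 312.24) / 3170 = 24 / 3170 = 0.007571.
Darcy flux q = K · i = 29.60 × 0.007571 = 0.2241 m/day.
Seepage velocity v = q / n_e = 0.2241 / 0.22 = 1.019 m/day.
Travel time t = L / v = 3170 / 1.019 = 3112 days = 8.520 years.

8.52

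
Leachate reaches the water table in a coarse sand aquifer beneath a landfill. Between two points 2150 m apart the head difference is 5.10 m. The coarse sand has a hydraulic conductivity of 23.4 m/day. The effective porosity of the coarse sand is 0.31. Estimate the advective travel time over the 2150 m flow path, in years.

32.9

Hydraulic gradient i = Δh / L = 5.10 / 2150 = 0.002372.
Darcy flux q = K · i = 23.40 × 0.002372 = 0.05551 m/day.
Seepage velocity v = q / n_e = 0.05551 / 0.31 = 0.1791 m/day.
Travel time t = L / v = 2150 / 0.1791 = 12007 days = 32.87 years.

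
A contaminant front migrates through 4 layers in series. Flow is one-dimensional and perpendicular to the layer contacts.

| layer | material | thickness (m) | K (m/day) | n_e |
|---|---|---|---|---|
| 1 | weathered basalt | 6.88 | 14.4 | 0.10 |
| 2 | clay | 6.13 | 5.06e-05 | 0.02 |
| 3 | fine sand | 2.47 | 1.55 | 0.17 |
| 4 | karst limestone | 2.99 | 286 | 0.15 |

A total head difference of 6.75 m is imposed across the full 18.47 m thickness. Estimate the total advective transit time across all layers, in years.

82.5

With flow normal to the layers, continuity requires the same specific discharge q through every layer.
Σ(b_i/K_i) = 6.88/14.4 + 6.13/5.06e-05 + 2.47/1.55 + 2.99/286 = 1.211e+05 d.
q = Δh / Σ(b_i/K_i) = 6.75 / 1.211e+05 = 5.572e-05 m/day.
In each layer the seepage velocity is v_i = q/n_i, so the layer transit time is t_i = b_i·n_i / q:
  layer 1 (weathered basalt): t_1 = 6.88 × 0.10 / 5.572e-05 = 12348 d
  layer 2 (clay): t_2 = 6.13 × 0.02 / 5.572e-05 = 2200 d
  layer 3 (fine sand): t_3 = 2.47 × 0.17 / 5.572e-05 = 7536 d
  layer 4 (karst limestone): t_4 = 2.99 × 0.15 / 5.572e-05 = 8050 d
Total t = Σ t_i = 30135 days = 82.50 years.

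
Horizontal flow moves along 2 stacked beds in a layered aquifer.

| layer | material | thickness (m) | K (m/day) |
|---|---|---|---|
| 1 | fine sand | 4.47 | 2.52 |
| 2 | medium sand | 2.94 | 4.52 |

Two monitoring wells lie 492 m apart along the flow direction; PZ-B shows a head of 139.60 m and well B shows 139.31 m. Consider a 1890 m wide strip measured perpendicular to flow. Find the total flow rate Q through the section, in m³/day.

27.4

Flow is parallel to layering, so each bed carries its own Darcy discharge and the transmissivities add.
Σ(K_i·b_i) = 2.52×4.47 + 4.52×2.94 = 24.55 m²/day.
Hydraulic gradient i = (139.60 − 139.31) / 492 = 0.29 / 492 = 0.0005894.
Q = Σ(K_i·b_i) · W · i = 24.55 × 1890 × 0.0005894 = 27.35 m³/day.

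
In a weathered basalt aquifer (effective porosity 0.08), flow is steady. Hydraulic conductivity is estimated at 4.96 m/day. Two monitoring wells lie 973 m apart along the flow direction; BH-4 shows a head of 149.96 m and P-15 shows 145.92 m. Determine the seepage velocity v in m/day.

0.257

Hydraulic gradient i = (149.96 − 145.92) / 973 = 4.04 / 973 = 0.004152.
Darcy flux q = K · i = 4.960 × 0.004152 = 0.02059 m/day.
Seepage velocity v = q / n_e = 0.02059 / 0.08 = 0.2574 m/day.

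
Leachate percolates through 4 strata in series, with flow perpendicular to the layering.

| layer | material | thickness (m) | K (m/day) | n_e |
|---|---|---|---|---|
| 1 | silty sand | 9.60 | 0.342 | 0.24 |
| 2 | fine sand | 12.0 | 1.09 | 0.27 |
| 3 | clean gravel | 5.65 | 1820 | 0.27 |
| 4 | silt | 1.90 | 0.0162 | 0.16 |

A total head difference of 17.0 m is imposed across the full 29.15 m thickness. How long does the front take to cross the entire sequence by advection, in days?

With flow normal to the layers, continuity requires the same specific discharge q through every layer.
Σ(b_i/K_i) = 9.60/0.342 + 12.0/1.09 + 5.65/1820 + 1.90/0.0162 = 156.4 d.
q = Δh / Σ(b_i/K_i) = 17.0 / 156.4 = 0.1087 m/day.
In each layer the seepage velocity is v_i = q/n_i, so the layer transit time is t_i = b_i·n_i / q:
  layer 1 (silty sand): t_1 = 9.60 × 0.24 / 0.1087 = 21.19 d
  layer 2 (fine sand): t_2 = 12.0 × 0.27 / 0.1087 = 29.80 d
  layer 3 (clean gravel): t_3 = 5.65 × 0.27 / 0.1087 = 14.03 d
  layer 4 (silt): t_4 = 1.90 × 0.16 / 0.1087 = 2.796 d
Total t = Σ t_i = 67.82 days.

67.8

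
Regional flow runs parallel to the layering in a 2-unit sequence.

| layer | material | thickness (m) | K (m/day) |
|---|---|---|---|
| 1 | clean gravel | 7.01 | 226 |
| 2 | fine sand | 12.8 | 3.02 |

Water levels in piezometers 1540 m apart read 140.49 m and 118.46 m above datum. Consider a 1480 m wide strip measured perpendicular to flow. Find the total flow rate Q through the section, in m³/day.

Flow is parallel to layering, so each bed carries its own Darcy discharge and the transmissivities add.
Σ(K_i·b_i) = 226×7.01 + 3.02×12.8 = 1623 m²/day.
Hydraulic gradient i = (140.49 − 118.46) / 1540 = 22.03 / 1540 = 0.01431.
Q = Σ(K_i·b_i) · W · i = 1623 × 1480 × 0.01431 = 34360 m³/day.

34400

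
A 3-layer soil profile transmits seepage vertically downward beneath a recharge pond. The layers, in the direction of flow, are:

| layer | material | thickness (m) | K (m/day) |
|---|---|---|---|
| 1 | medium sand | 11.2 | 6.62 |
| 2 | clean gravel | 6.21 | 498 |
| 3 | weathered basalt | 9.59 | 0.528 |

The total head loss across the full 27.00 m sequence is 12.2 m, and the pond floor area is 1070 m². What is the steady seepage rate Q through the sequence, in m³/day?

657

Flow is perpendicular to layering, so the layers act in series and the equivalent K is the thickness-weighted harmonic mean.
Total thickness L = 11.2 + 6.21 + 9.59 = 27.00 m.
Σ(b_i/K_i) = 11.2/6.62 + 6.21/498 + 9.59/0.528 = 19.87 d.
K_eq = L / Σ(b_i/K_i) = 27.00 / 19.87 = 1.359 m/day.
Q = K_eq · A · (Δh/L) = 1.359 × 1070 × (12.2/27.00) = 657.1 m³/day.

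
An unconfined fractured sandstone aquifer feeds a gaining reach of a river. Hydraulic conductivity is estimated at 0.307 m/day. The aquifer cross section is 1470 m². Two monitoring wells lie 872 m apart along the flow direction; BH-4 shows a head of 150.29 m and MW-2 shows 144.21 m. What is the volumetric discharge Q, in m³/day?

Hydraulic gradient i = (150.29 − 144.21) / 872 = 6.08 / 872 = 0.006972.
Darcy's law: Q = K · A · i = 0.3070 × 1470 × 0.006972 = 3.147 m³/day.

3.15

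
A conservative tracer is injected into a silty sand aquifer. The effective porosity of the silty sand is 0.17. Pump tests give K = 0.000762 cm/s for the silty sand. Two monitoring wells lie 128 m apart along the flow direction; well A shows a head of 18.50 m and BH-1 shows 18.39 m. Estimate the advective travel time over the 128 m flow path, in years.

105

Convert K: 0.000762 cm/s × 864 = 0.6584 m/day.
Hydraulic gradient i = (18.50 − 18.39) / 128 = 0.11 / 128 = 0.0008594.
Darcy flux q = K · i = 0.6584 × 0.0008594 = 0.0005658 m/day.
Seepage velocity v = q / n_e = 0.0005658 / 0.17 = 0.003328 m/day.
Travel time t = L / v = 128 / 0.003328 = 38460 days = 105.3 years.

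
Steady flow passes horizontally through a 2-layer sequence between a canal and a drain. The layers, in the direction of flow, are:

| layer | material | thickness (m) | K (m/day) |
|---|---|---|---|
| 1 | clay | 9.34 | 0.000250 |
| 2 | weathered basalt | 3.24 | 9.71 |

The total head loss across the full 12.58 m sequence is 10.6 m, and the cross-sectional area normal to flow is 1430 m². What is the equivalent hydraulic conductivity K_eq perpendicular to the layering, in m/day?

0.000337

Flow is perpendicular to layering, so the layers act in series and the equivalent K is the thickness-weighted harmonic mean.
Total thickness L = 9.34 + 3.24 = 12.58 m.
Σ(b_i/K_i) = 9.34/0.000250 + 3.24/9.71 = 37360 d.
K_eq = L / Σ(b_i/K_i) = 12.58 / 37360 = 0.0003367 m/day.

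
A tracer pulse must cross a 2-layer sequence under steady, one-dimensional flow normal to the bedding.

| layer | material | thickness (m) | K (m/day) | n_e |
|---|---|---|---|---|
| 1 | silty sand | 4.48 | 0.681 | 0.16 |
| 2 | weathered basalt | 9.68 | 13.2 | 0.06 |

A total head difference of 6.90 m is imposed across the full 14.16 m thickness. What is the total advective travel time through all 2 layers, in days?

With flow normal to the layers, continuity requires the same specific discharge q through every layer.
Σ(b_i/K_i) = 4.48/0.681 + 9.68/13.2 = 7.312 d.
q = Δh / Σ(b_i/K_i) = 6.90 / 7.312 = 0.9437 m/day.
In each layer the seepage velocity is v_i = q/n_i, so the layer transit time is t_i = b_i·n_i / q:
  layer 1 (silty sand): t_1 = 4.48 × 0.16 / 0.9437 = 0.7596 d
  layer 2 (weathered basalt): t_2 = 9.68 × 0.06 / 0.9437 = 0.6155 d
Total t = Σ t_i = 1.375 days.

1.38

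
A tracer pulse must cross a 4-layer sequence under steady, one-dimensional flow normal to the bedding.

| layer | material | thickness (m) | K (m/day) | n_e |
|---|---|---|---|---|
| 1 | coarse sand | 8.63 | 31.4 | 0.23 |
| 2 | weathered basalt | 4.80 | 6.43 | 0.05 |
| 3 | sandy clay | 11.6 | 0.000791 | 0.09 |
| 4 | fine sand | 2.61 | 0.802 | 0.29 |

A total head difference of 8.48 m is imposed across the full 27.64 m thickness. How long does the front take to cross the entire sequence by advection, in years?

19.1

With flow normal to the layers, continuity requires the same specific discharge q through every layer.
Σ(b_i/K_i) = 8.63/31.4 + 4.80/6.43 + 11.6/0.000791 + 2.61/0.802 = 14669 d.
q = Δh / Σ(b_i/K_i) = 8.48 / 14669 = 0.0005781 m/day.
In each layer the seepage velocity is v_i = q/n_i, so the layer transit time is t_i = b_i·n_i / q:
  layer 1 (coarse sand): t_1 = 8.63 × 0.23 / 0.0005781 = 3434 d
  layer 2 (weathered basalt): t_2 = 4.80 × 0.05 / 0.0005781 = 415.2 d
  layer 3 (sandy clay): t_3 = 11.6 × 0.09 / 0.0005781 = 1806 d
  layer 4 (fine sand): t_4 = 2.61 × 0.29 / 0.0005781 = 1309 d
Total t = Σ t_i = 6964 days = 19.07 years.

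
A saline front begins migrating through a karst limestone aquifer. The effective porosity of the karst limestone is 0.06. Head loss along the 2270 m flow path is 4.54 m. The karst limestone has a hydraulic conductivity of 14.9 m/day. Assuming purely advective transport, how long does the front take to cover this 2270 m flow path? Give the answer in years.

12.5

Hydraulic gradient i = Δh / L = 4.54 / 2270 = 0.002000.
Darcy flux q = K · i = 14.90 × 0.002000 = 0.02980 m/day.
Seepage velocity v = q / n_e = 0.02980 / 0.06 = 0.4967 m/day.
Travel time t = L / v = 2270 / 0.4967 = 4570 days = 12.51 years.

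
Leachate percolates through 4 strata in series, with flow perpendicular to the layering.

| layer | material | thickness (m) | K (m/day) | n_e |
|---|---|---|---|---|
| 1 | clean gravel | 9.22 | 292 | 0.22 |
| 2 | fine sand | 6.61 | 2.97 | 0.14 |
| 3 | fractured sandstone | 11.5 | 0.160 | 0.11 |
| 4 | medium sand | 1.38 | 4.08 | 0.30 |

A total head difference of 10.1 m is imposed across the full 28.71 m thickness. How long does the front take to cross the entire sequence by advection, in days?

With flow normal to the layers, continuity requires the same specific discharge q through every layer.
Σ(b_i/K_i) = 9.22/292 + 6.61/2.97 + 11.5/0.160 + 1.38/4.08 = 74.47 d.
q = Δh / Σ(b_i/K_i) = 10.1 / 74.47 = 0.1356 m/day.
In each layer the seepage velocity is v_i = q/n_i, so the layer transit time is t_i = b_i·n_i / q:
  layer 1 (clean gravel): t_1 = 9.22 × 0.22 / 0.1356 = 14.96 d
  layer 2 (fine sand): t_2 = 6.61 × 0.14 / 0.1356 = 6.823 d
  layer 3 (fractured sandstone): t_3 = 11.5 × 0.11 / 0.1356 = 9.327 d
  layer 4 (medium sand): t_4 = 1.38 × 0.30 / 0.1356 = 3.053 d
Total t = Σ t_i = 34.16 days.

34.2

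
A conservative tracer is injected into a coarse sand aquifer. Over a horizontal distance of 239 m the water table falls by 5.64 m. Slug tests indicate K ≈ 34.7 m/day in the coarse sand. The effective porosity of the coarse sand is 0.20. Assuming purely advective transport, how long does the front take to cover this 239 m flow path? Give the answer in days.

Hydraulic gradient i = Δh / L = 5.64 / 239 = 0.02360.
Darcy flux q = K · i = 34.70 × 0.02360 = 0.8189 m/day.
Seepage velocity v = q / n_e = 0.8189 / 0.20 = 4.094 m/day.
Travel time t = L / v = 239 / 4.094 = 58.37 days.

58.4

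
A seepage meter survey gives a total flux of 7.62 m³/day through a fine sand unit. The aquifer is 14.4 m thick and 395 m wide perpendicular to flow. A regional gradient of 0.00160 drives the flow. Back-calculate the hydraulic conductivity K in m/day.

0.837

Cross-sectional area A = 395 × 14.4 = 5688 m².
Hydraulic gradient i = 0.00160.
From Q = K·A·i, K = Q / (A·i) = 7.62 / (5688 × 0.001600) = 0.8373 m/day.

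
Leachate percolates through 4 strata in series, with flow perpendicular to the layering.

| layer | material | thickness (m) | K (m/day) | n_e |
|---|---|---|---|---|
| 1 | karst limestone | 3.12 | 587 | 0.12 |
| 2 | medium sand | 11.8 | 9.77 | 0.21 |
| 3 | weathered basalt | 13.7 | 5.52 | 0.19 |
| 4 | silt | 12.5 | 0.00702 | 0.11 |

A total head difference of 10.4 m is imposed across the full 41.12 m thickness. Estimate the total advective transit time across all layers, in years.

3.21

With flow normal to the layers, continuity requires the same specific discharge q through every layer.
Σ(b_i/K_i) = 3.12/587 + 11.8/9.77 + 13.7/5.52 + 12.5/0.00702 = 1784 d.
q = Δh / Σ(b_i/K_i) = 10.4 / 1784 = 0.005829 m/day.
In each layer the seepage velocity is v_i = q/n_i, so the layer transit time is t_i = b_i·n_i / q:
  layer 1 (karst limestone): t_1 = 3.12 × 0.12 / 0.005829 = 64.24 d
  layer 2 (medium sand): t_2 = 11.8 × 0.21 / 0.005829 = 425.1 d
  layer 3 (weathered basalt): t_3 = 13.7 × 0.19 / 0.005829 = 446.6 d
  layer 4 (silt): t_4 = 12.5 × 0.11 / 0.005829 = 235.9 d
Total t = Σ t_i = 1172 days = 3.208 years.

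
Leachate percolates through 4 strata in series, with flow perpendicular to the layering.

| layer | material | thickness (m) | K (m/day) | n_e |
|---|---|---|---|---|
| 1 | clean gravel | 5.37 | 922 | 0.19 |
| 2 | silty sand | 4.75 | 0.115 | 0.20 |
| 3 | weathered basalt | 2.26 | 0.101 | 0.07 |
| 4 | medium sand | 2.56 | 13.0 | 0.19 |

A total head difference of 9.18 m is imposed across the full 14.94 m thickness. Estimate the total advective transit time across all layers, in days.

With flow normal to the layers, continuity requires the same specific discharge q through every layer.
Σ(b_i/K_i) = 5.37/922 + 4.75/0.115 + 2.26/0.101 + 2.56/13.0 = 63.88 d.
q = Δh / Σ(b_i/K_i) = 9.18 / 63.88 = 0.1437 m/day.
In each layer the seepage velocity is v_i = q/n_i, so the layer transit time is t_i = b_i·n_i / q:
  layer 1 (clean gravel): t_1 = 5.37 × 0.19 / 0.1437 = 7.100 d
  layer 2 (silty sand): t_2 = 4.75 × 0.20 / 0.1437 = 6.611 d
  layer 3 (weathered basalt): t_3 = 2.26 × 0.07 / 0.1437 = 1.101 d
  layer 4 (medium sand): t_4 = 2.56 × 0.19 / 0.1437 = 3.385 d
Total t = Σ t_i = 18.20 days.

18.2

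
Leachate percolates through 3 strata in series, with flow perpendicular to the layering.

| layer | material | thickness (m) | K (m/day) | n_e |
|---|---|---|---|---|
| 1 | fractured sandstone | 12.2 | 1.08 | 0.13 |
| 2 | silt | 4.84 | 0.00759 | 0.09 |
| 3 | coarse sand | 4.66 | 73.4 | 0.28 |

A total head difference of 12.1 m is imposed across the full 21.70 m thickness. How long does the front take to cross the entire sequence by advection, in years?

With flow normal to the layers, continuity requires the same specific discharge q through every layer.
Σ(b_i/K_i) = 12.2/1.08 + 4.84/0.00759 + 4.66/73.4 = 649.0 d.
q = Δh / Σ(b_i/K_i) = 12.1 / 649.0 = 0.01864 m/day.
In each layer the seepage velocity is v_i = q/n_i, so the layer transit time is t_i = b_i·n_i / q:
  layer 1 (fractured sandstone): t_1 = 12.2 × 0.13 / 0.01864 = 85.07 d
  layer 2 (silt): t_2 = 4.84 × 0.09 / 0.01864 = 23.37 d
  layer 3 (coarse sand): t_3 = 4.66 × 0.28 / 0.01864 = 69.99 d
Total t = Σ t_i = 178.4 days = 0.4885 years.

0.489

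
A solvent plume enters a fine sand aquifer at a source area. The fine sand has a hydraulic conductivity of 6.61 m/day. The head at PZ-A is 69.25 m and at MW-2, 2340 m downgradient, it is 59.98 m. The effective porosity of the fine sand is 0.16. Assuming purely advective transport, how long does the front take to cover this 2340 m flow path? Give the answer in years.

39.1

Hydraulic gradient i = (69.25 − 59.98) / 2340 = 9.27 / 2340 = 0.003962.
Darcy flux q = K · i = 6.610 × 0.003962 = 0.02619 m/day.
Seepage velocity v = q / n_e = 0.02619 / 0.16 = 0.1637 m/day.
Travel time t = L / v = 2340 / 0.1637 = 14298 days = 39.15 years.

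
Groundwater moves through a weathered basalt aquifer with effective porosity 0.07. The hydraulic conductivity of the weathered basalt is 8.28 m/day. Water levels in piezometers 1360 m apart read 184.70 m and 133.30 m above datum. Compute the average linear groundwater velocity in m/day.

4.47

Hydraulic gradient i = (184.70 − 133.30) / 1360 = 51.4 / 1360 = 0.03779.
Darcy flux q = K · i = 8.280 × 0.03779 = 0.3129 m/day.
Seepage velocity v = q / n_e = 0.3129 / 0.07 = 4.471 m/day.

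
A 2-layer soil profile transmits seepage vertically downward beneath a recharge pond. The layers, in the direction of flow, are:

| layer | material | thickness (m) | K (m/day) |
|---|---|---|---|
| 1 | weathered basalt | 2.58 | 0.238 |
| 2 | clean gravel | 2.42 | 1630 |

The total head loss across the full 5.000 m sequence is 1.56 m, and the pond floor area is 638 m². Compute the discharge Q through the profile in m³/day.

Flow is perpendicular to layering, so the layers act in series and the equivalent K is the thickness-weighted harmonic mean.
Total thickness L = 2.58 + 2.42 = 5.000 m.
Σ(b_i/K_i) = 2.58/0.238 + 2.42/1630 = 10.84 d.
K_eq = L / Σ(b_i/K_i) = 5.000 / 10.84 = 0.4612 m/day.
Q = K_eq · A · (Δh/L) = 0.4612 × 638 × (1.56/5.000) = 91.80 m³/day.

91.8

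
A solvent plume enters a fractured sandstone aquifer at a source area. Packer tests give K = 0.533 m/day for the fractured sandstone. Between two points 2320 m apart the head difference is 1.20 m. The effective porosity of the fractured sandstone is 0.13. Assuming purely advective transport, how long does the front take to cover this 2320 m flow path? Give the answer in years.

Hydraulic gradient i = Δh / L = 1.20 / 2320 = 0.0005172.
Darcy flux q = K · i = 0.5330 × 0.0005172 = 0.0002757 m/day.
Seepage velocity v = q / n_e = 0.0002757 / 0.13 = 0.002121 m/day.
Travel time t = L / v = 2320 / 0.002121 = 1.094e+06 days = 2995 years.

3000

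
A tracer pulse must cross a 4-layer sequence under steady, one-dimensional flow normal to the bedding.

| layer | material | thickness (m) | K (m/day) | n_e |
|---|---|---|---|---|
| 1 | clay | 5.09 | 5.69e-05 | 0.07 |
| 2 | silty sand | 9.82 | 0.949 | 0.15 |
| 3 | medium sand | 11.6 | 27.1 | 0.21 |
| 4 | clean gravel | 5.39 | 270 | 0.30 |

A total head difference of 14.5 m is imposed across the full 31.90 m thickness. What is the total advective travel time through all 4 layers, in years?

With flow normal to the layers, continuity requires the same specific discharge q through every layer.
Σ(b_i/K_i) = 5.09/5.69e-05 + 9.82/0.949 + 11.6/27.1 + 5.39/270 = 89466 d.
q = Δh / Σ(b_i/K_i) = 14.5 / 89466 = 0.0001621 m/day.
In each layer the seepage velocity is v_i = q/n_i, so the layer transit time is t_i = b_i·n_i / q:
  layer 1 (clay): t_1 = 5.09 × 0.07 / 0.0001621 = 2198 d
  layer 2 (silty sand): t_2 = 9.82 × 0.15 / 0.0001621 = 9089 d
  layer 3 (medium sand): t_3 = 11.6 × 0.21 / 0.0001621 = 15030 d
  layer 4 (clean gravel): t_4 = 5.39 × 0.30 / 0.0001621 = 9977 d
Total t = Σ t_i = 36294 days = 99.37 years.

99.4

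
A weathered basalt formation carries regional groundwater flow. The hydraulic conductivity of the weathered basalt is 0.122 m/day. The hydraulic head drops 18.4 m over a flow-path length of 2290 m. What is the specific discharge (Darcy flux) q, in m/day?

Hydraulic gradient i = Δh / L = 18.4 / 2290 = 0.008035.
Specific discharge q = K · i = 0.1220 × 0.008035 = 0.0009803 m/day.

0.000980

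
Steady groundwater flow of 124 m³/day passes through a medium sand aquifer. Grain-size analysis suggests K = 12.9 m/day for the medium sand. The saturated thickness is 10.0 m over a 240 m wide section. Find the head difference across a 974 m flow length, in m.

Cross-sectional area A = 240 × 10.0 = 2400 m².
From Q = K·A·i, i = Q / (K·A) = 124 / (12.90 × 2400) = 0.004005.
Head loss Δh = i · L = 0.004005 × 974 = 3.901 m.

3.90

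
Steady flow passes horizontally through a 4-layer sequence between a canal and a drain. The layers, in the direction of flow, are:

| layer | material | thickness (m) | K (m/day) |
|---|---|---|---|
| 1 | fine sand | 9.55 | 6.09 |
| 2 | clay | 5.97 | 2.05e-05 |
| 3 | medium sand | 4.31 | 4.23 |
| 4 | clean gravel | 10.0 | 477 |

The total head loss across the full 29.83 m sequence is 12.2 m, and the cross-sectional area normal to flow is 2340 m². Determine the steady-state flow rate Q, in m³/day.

Flow is perpendicular to layering, so the layers act in series and the equivalent K is the thickness-weighted harmonic mean.
Total thickness L = 9.55 + 5.97 + 4.31 + 10.0 = 29.83 m.
Σ(b_i/K_i) = 9.55/6.09 + 5.97/2.05e-05 + 4.31/4.23 + 10.0/477 = 2.912e+05 d.
K_eq = L / Σ(b_i/K_i) = 29.83 / 2.912e+05 = 0.0001024 m/day.
Q = K_eq · A · (Δh/L) = 0.0001024 × 2340 × (12.2/29.83) = 0.09803 m³/day.

0.0980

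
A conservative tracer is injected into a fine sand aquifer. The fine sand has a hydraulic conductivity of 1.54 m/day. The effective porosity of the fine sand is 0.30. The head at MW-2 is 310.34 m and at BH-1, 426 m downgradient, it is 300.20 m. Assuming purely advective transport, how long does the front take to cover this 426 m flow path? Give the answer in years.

9.55

Hydraulic gradient i = (310.34 − 300.20) / 426 = 10.14 / 426 = 0.02380.
Darcy flux q = K · i = 1.540 × 0.02380 = 0.03666 m/day.
Seepage velocity v = q / n_e = 0.03666 / 0.30 = 0.1222 m/day.
Travel time t = L / v = 426 / 0.1222 = 3486 days = 9.545 years.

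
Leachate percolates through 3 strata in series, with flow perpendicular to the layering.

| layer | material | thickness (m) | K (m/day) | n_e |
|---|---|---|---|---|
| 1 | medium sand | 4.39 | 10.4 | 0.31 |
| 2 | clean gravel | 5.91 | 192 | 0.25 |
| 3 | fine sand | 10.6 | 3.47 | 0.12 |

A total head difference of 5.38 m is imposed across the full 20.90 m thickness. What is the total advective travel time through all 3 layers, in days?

With flow normal to the layers, continuity requires the same specific discharge q through every layer.
Σ(b_i/K_i) = 4.39/10.4 + 5.91/192 + 10.6/3.47 = 3.508 d.
q = Δh / Σ(b_i/K_i) = 5.38 / 3.508 = 1.534 m/day.
In each layer the seepage velocity is v_i = q/n_i, so the layer transit time is t_i = b_i·n_i / q:
  layer 1 (medium sand): t_1 = 4.39 × 0.31 / 1.534 = 0.8873 d
  layer 2 (clean gravel): t_2 = 5.91 × 0.25 / 1.534 = 0.9633 d
  layer 3 (fine sand): t_3 = 10.6 × 0.12 / 1.534 = 0.8293 d
Total t = Σ t_i = 2.680 days.

2.68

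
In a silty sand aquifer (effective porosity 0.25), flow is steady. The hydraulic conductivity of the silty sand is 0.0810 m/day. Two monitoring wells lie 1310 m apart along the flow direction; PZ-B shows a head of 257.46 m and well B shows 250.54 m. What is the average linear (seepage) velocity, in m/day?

0.00171

Hydraulic gradient i = (257.46 − 250.54) / 1310 = 6.92 / 1310 = 0.005282.
Darcy flux q = K · i = 0.08100 × 0.005282 = 0.0004279 m/day.
Seepage velocity v = q / n_e = 0.0004279 / 0.25 = 0.001712 m/day.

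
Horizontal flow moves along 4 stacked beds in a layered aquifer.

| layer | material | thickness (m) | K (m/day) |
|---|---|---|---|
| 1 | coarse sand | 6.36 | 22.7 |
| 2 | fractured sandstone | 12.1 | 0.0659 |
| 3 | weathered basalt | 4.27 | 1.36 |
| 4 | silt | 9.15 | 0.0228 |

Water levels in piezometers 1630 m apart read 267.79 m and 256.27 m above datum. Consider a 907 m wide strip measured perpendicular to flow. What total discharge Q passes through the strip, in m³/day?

969

Flow is parallel to layering, so each bed carries its own Darcy discharge and the transmissivities add.
Σ(K_i·b_i) = 22.7×6.36 + 0.0659×12.1 + 1.36×4.27 + 0.0228×9.15 = 151.2 m²/day.
Hydraulic gradient i = (267.79 − 256.27) / 1630 = 11.52 / 1630 = 0.007067.
Q = Σ(K_i·b_i) · W · i = 151.2 × 907 × 0.007067 = 969.1 m³/day.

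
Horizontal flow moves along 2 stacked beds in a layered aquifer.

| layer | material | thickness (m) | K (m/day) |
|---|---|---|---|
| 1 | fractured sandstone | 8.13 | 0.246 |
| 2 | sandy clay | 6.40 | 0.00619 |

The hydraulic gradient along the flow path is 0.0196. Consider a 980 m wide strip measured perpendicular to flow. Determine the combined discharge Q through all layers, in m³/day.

39.2

Flow is parallel to layering, so each bed carries its own Darcy discharge and the transmissivities add.
Σ(K_i·b_i) = 0.246×8.13 + 0.00619×6.40 = 2.040 m²/day.
Hydraulic gradient i = 0.0196.
Q = Σ(K_i·b_i) · W · i = 2.040 × 980 × 0.01960 = 39.18 m³/day.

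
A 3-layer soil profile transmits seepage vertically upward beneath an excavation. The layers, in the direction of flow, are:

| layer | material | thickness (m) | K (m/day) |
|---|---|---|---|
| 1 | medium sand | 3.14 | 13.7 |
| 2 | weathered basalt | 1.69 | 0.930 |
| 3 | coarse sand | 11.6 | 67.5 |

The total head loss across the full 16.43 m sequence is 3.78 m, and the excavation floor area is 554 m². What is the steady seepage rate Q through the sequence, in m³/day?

944

Flow is perpendicular to layering, so the layers act in series and the equivalent K is the thickness-weighted harmonic mean.
Total thickness L = 3.14 + 1.69 + 11.6 = 16.43 m.
Σ(b_i/K_i) = 3.14/13.7 + 1.69/0.930 + 11.6/67.5 = 2.218 d.
K_eq = L / Σ(b_i/K_i) = 16.43 / 2.218 = 7.407 m/day.
Q = K_eq · A · (Δh/L) = 7.407 × 554 × (3.78/16.43) = 944.0 m³/day.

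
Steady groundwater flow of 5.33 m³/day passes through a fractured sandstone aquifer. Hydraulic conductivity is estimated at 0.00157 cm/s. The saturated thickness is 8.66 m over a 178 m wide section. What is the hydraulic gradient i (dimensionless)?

Convert K: 0.00157 cm/s × 864 = 1.356 m/day.
Cross-sectional area A = 178 × 8.66 = 1541 m².
From Q = K·A·i, i = Q / (K·A) = 5.33 / (1.356 × 1541) = 0.002549.

0.00255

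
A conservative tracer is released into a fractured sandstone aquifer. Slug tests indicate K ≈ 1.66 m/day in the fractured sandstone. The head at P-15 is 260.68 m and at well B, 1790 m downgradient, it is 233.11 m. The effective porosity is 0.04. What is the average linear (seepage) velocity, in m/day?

Hydraulic gradient i = (260.68 − 233.11) / 1790 = 27.57 / 1790 = 0.01540.
Darcy flux q = K · i = 1.660 × 0.01540 = 0.02557 m/day.
Seepage velocity v = q / n_e = 0.02557 / 0.04 = 0.6392 m/day.

0.639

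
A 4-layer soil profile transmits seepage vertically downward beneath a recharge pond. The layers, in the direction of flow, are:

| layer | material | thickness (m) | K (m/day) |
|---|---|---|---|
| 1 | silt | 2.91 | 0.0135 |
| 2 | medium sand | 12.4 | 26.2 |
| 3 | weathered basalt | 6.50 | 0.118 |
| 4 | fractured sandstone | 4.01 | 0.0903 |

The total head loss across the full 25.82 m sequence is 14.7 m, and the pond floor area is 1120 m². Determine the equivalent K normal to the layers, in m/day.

0.0818

Flow is perpendicular to layering, so the layers act in series and the equivalent K is the thickness-weighted harmonic mean.
Total thickness L = 2.91 + 12.4 + 6.50 + 4.01 = 25.82 m.
Σ(b_i/K_i) = 2.91/0.0135 + 12.4/26.2 + 6.50/0.118 + 4.01/0.0903 = 315.5 d.
K_eq = L / Σ(b_i/K_i) = 25.82 / 315.5 = 0.08183 m/day.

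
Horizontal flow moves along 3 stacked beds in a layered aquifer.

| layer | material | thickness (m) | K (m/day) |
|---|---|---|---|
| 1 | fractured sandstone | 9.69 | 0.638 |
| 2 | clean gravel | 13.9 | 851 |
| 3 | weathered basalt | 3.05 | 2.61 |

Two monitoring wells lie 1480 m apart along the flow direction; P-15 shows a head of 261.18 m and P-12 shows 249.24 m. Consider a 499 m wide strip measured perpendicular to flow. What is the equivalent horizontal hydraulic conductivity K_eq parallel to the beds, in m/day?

445

Flow is parallel to layering, so each bed carries its own Darcy discharge and the transmissivities add.
Σ(K_i·b_i) = 0.638×9.69 + 851×13.9 + 2.61×3.05 = 11843 m²/day.
Total thickness b = 26.64 m, so K_eq = Σ(K_i·b_i)/b = 444.6 m/day.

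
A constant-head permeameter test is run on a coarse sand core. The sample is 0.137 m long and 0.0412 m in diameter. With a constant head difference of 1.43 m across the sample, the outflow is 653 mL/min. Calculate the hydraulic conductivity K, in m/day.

67.6

Cross-sectional area A = π·(d/2)² = π × (0.0412/2)² = 0.001333 m².
Convert discharge: 653 mL/min = 1.088e-05 m³/s.
Darcy's law rearranged: K = Q·L / (A·Δh) = 1.088e-05 × 0.137 / (0.001333 × 1.43) = 0.0007821 m/s = 67.57 m/day.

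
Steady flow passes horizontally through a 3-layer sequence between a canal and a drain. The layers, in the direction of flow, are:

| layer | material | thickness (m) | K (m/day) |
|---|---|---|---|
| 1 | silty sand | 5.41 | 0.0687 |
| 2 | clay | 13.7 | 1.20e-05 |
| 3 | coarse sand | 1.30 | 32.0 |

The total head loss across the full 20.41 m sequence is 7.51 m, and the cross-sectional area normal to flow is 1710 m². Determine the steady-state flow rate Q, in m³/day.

0.0112

Flow is perpendicular to layering, so the layers act in series and the equivalent K is the thickness-weighted harmonic mean.
Total thickness L = 5.41 + 13.7 + 1.30 = 20.41 m.
Σ(b_i/K_i) = 5.41/0.0687 + 13.7/1.20e-05 + 1.30/32.0 = 1.142e+06 d.
K_eq = L / Σ(b_i/K_i) = 20.41 / 1.142e+06 = 1.788e-05 m/day.
Q = K_eq · A · (Δh/L) = 1.788e-05 × 1710 × (7.51/20.41) = 0.01125 m³/day.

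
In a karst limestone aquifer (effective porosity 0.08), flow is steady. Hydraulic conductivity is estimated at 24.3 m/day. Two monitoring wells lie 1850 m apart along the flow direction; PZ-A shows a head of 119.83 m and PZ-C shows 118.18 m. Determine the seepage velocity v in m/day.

0.271

Hydraulic gradient i = (119.83 − 118.18) / 1850 = 1.65 / 1850 = 0.0008919.
Darcy flux q = K · i = 24.30 × 0.0008919 = 0.02167 m/day.
Seepage velocity v = q / n_e = 0.02167 / 0.08 = 0.2709 m/day.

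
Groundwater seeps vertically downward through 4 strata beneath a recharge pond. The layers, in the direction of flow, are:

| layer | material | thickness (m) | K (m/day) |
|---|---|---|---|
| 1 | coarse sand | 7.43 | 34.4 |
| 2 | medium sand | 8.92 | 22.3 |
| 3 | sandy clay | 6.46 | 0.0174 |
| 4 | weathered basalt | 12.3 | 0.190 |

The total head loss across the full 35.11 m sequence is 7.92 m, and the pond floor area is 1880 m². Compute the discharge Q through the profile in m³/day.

34.1

Flow is perpendicular to layering, so the layers act in series and the equivalent K is the thickness-weighted harmonic mean.
Total thickness L = 7.43 + 8.92 + 6.46 + 12.3 = 35.11 m.
Σ(b_i/K_i) = 7.43/34.4 + 8.92/22.3 + 6.46/0.0174 + 12.3/0.190 = 436.6 d.
K_eq = L / Σ(b_i/K_i) = 35.11 / 436.6 = 0.08041 m/day.
Q = K_eq · A · (Δh/L) = 0.08041 × 1880 × (7.92/35.11) = 34.10 m³/day.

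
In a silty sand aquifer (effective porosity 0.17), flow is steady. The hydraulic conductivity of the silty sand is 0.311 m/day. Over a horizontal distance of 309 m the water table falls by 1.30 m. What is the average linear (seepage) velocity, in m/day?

0.00770

Hydraulic gradient i = Δh / L = 1.30 / 309 = 0.004207.
Darcy flux q = K · i = 0.3110 × 0.004207 = 0.001308 m/day.
Seepage velocity v = q / n_e = 0.001308 / 0.17 = 0.007697 m/day.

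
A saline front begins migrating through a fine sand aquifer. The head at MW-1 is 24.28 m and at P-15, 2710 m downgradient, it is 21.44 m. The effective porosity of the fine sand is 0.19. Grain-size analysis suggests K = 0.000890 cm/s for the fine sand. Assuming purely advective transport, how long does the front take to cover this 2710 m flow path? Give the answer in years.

Convert K: 0.000890 cm/s × 864 = 0.7690 m/day.
Hydraulic gradient i = (24.28 − 21.44) / 2710 = 2.84 / 2710 = 0.001048.
Darcy flux q = K · i = 0.7690 × 0.001048 = 0.0008058 m/day.
Seepage velocity v = q / n_e = 0.0008058 / 0.19 = 0.004241 m/day.
Travel time t = L / v = 2710 / 0.004241 = 6.390e+05 days = 1749 years.

1750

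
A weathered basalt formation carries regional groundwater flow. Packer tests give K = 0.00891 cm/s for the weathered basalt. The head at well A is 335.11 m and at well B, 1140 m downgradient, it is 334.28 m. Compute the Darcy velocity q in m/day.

0.00560

Convert K: 0.00891 cm/s × 864 = 7.698 m/day.
Hydraulic gradient i = (335.11 − 334.28) / 1140 = 0.83 / 1140 = 0.0007281.
Specific discharge q = K · i = 7.698 × 0.0007281 = 0.005605 m/day.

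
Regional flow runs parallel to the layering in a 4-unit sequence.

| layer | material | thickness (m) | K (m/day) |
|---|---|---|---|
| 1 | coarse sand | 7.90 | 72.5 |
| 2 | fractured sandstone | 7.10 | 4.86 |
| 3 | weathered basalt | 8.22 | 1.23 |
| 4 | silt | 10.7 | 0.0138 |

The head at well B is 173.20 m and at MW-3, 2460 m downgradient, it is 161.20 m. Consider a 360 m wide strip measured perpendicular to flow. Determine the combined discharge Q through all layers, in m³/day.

Flow is parallel to layering, so each bed carries its own Darcy discharge and the transmissivities add.
Σ(K_i·b_i) = 72.5×7.90 + 4.86×7.10 + 1.23×8.22 + 0.0138×10.7 = 617.5 m²/day.
Hydraulic gradient i = (173.20 − 161.20) / 2460 = 12 / 2460 = 0.004878.
Q = Σ(K_i·b_i) · W · i = 617.5 × 360 × 0.004878 = 1084 m³/day.

1080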